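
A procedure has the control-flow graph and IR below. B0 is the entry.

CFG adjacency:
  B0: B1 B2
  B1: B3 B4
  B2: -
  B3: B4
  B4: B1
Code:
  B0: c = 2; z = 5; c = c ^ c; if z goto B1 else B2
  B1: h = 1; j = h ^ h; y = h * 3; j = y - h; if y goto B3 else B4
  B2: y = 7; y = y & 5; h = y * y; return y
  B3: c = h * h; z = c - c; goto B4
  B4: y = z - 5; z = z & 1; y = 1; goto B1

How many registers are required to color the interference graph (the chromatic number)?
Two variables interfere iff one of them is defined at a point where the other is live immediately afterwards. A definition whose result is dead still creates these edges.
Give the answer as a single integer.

Block summaries:
  B0: {c,z} / ∅
  B1: {h,j,y} / ∅
  B2: {h,y} / ∅
  B3: {c,z} / {h}
  B4: {y,z} / {z}

Liveness:
  live B0: ∅→{z}
  live B1: {z}→{h,z}
  live B2: ∅→∅
  live B3: {h}→{z}
  live B4: {z}→{z}

Interference:
  c↔{z}
  h↔{j,y,z}
  j↔{h,y,z}
  y↔{h,j,z}
  z↔{c,h,j,y}

Registers:
  lower bound: {h,j,y,z} mutually conflict ⇒ χ ≥ 4
  assign c→c1 h→c1 j→c2 y→c3 z→c0 — no edge inside a register ⇒ χ ≤ 4
  χ = 4

Answer: 4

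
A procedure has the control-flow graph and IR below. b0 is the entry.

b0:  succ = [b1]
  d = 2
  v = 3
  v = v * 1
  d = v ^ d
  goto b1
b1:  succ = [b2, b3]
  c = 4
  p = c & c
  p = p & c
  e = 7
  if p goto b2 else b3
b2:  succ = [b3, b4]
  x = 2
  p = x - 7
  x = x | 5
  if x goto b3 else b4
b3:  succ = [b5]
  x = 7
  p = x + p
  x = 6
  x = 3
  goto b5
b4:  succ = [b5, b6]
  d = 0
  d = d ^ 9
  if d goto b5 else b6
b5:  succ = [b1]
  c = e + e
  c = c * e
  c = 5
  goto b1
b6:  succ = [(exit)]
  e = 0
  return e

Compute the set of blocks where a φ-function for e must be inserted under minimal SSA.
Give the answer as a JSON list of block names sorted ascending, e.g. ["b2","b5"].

idom tree: b1←b0 b2←b1 b3←b1 b4←b2 b5←b1 b6←b4
Dom∩ at merges:
  b1: preds {b0,b5}: {b0} ∩ {b0,b1,b5} = {b0}; idom=b0
  b3: preds {b1,b2}: {b0,b1} ∩ {b0,b1,b2} = {b0,b1}; idom=b1
  b5: preds {b3,b4}: {b0,b1,b3} ∩ {b0,b1,b2,b4} = {b0,b1}; idom=b1

DF walk-up:
  join b1 pred b0: · stop@b0
  join b1 pred b5: b5→b1 stop@b0
  join b3 pred b1: · stop@b1
  join b3 pred b2: b2 stop@b1
  join b5 pred b3: b3 stop@b1
  join b5 pred b4: b4→b2 stop@b1
  b0: DF=∅
  b1: DF={b1}
  b2: DF={b3,b5}
  b3: DF={b5}
  b4: DF={b5}
  b5: DF={b1}
  b6: DF=∅

φ for e: defs {b1,b6}
  DF⁺ = {b1}

Answer: ["b1"]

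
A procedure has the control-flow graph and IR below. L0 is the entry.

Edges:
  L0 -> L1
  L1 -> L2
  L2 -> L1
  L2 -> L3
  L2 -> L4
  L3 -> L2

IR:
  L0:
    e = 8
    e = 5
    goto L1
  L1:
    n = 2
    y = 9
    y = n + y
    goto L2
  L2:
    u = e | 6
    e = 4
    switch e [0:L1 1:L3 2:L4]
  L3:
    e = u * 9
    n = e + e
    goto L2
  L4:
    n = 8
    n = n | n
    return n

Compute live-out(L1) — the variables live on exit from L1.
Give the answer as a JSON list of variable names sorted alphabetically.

Per-block:
  L0: {e} / ∅
  L1: {n,y} / ∅
  L2: {e,u} / {e}
  L3: {e,n} / {u}
  L4: {n} / ∅

Backward fixpoint:
  L0: in=∅ out={e}
  L1: in={e} out={e}
  L2: in={e} out={e,u}
  L3: in={u} out={e}
  L4: in=∅ out=∅

live-out(L1) = ["e"]

Answer: ["e"]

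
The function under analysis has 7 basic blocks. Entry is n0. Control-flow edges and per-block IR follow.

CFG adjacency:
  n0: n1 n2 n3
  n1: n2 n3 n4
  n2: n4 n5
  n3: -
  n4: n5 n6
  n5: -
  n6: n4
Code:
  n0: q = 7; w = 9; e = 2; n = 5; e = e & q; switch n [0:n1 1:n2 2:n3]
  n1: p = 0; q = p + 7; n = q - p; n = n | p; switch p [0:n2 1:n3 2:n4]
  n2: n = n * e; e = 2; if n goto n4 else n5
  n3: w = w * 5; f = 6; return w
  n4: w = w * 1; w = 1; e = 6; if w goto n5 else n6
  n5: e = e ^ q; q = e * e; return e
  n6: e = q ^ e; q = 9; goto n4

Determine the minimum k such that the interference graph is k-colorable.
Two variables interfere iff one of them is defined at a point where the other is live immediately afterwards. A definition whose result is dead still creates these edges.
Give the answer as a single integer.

Block summaries:
  n0 def {e,n,q,w} use ∅
  n1 def {n,p,q} use ∅
  n2 def {e,n} use {e,n}
  n3 def {f,w} use {w}
  n4 def {e,w} use {w}
  n5 def {e,q} use {e,q}
  n6 def {e,q} use {e,q}

Liveness:
  n0: in=∅ out={e,n,q,w}
  n1: in={e,w} out={e,n,q,w}
  n2: in={e,n,q,w} out={e,q,w}
  n3: in={w} out=∅
  n4: in={q,w} out={e,q,w}
  n5: in={e,q} out=∅
  n6: in={e,q,w} out={q,w}

Interference:
  e — {n,p,q,w}
  f — {w}
  n — {e,p,q,w}
  p — {e,n,q,w}
  q — {e,n,p,w}
  w — {e,f,n,p,q}

Colouring:
  lower bound: {e,n,p,q,w} mutually conflict ⇒ χ ≥ 5
  assign e→c1 f→c1 n→c2 p→c3 q→c4 w→c0 — no edge inside a register ⇒ χ ≤ 5
  χ = 5

Answer: 5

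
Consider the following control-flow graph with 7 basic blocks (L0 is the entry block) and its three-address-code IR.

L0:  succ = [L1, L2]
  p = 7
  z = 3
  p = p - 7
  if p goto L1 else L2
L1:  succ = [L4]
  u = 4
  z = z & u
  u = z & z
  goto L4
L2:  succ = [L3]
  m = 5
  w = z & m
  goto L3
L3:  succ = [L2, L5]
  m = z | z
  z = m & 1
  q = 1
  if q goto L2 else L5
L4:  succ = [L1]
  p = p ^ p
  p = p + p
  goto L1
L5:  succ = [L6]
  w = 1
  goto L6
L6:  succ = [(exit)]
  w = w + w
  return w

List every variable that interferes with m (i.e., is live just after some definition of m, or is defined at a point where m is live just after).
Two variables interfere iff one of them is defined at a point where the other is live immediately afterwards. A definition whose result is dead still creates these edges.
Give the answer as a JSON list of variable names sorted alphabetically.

def/use:
  L0: def={p,z} ue=∅
  L1: def={u,z} ue={z}
  L2: def={m,w} ue={z}
  L3: def={m,q,z} ue={z}
  L4: def={p} ue={p}
  L5: def={w} ue=∅
  L6: def={w} ue={w}

Live sets:
  live L0: ∅→{p,z}
  live L1: {p,z}→{p,z}
  live L2: {z}→{z}
  live L3: {z}→{z}
  live L4: {p,z}→{p,z}
  live L5: ∅→{w}
  live L6: {w}→∅

Conflict graph:
  m↔{z}
  p↔{u,z}
  q↔{z}
  u↔{p,z}
  w↔{z}
  z↔{m,p,q,u,w}

N(m) = ["z"]

Answer: ["z"]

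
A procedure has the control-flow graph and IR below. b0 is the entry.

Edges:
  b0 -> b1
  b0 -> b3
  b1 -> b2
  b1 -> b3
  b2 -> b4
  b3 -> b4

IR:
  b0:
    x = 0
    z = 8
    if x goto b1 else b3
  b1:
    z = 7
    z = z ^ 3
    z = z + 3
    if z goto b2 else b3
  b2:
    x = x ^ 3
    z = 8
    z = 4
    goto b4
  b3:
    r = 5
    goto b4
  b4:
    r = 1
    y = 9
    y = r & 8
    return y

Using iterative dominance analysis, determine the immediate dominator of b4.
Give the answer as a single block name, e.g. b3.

idom tree: b1←b0 b2←b1 b3←b0 b4←b0
Dom at joins:
  b3: preds {b0,b1}: {b0} ∩ {b0,b1} = {b0}; idom=b0
  b4: preds {b2,b3}: {b0,b1,b2} ∩ {b0,b3} = {b0}; idom=b0

idom(b4) = b0

Answer: b0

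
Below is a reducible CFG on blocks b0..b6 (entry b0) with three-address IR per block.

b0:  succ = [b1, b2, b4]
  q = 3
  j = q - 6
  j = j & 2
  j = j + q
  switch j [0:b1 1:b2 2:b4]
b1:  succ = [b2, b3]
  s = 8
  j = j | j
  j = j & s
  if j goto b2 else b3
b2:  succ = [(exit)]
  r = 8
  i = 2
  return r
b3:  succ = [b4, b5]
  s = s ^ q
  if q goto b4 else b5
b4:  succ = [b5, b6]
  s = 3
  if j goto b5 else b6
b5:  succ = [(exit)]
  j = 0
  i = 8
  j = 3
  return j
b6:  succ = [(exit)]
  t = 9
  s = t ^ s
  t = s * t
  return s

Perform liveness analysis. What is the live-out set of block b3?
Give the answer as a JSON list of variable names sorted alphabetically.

Block summaries:
  b0: {j,q} / ∅
  b1: {j,s} / {j}
  b2: {i,r} / ∅
  b3: {s} / {q,s}
  b4: {s} / {j}
  b5: {i,j} / ∅
  b6: {s,t} / {s}

Backward fixpoint:
  b0 li=∅ lo={j,q}
  b1 li={j,q} lo={j,q,s}
  b2 li=∅ lo=∅
  b3 li={j,q,s} lo={j}
  b4 li={j} lo={s}
  b5 li=∅ lo=∅
  b6 li={s} lo=∅

live-out(b3) = ["j"]

Answer: ["j"]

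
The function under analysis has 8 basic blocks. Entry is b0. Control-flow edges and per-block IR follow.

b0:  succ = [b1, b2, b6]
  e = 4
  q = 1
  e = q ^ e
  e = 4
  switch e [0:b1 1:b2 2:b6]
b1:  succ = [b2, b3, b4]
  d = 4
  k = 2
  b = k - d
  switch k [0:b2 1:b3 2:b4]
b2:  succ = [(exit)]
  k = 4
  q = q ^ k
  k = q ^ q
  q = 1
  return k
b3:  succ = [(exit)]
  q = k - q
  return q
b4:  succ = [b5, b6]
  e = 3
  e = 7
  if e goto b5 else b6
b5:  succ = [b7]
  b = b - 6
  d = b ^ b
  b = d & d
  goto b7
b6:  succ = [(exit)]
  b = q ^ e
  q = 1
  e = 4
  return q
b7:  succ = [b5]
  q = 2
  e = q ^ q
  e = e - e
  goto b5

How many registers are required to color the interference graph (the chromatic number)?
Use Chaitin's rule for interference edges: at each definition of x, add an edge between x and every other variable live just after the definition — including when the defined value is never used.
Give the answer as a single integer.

Answer: 3

Working:
Per-block:
  b0 def {e,q} use ∅
  b1 def {b,d,k} use ∅
  b2 def {k,q} use {q}
  b3 def {q} use {k,q}
  b4 def {e} use ∅
  b5 def {b,d} use {b}
  b6 def {b,e,q} use {e,q}
  b7 def {e,q} use ∅

Live sets:
  b0: in=∅ out={e,q}
  b1: in={q} out={b,k,q}
  b2: in={q} out=∅
  b3: in={k,q} out=∅
  b4: in={b,q} out={b,e,q}
  b5: in={b} out={b}
  b6: in={e,q} out=∅
  b7: in={b} out={b}

Interfere edges:
  b↔{e,k,q}
  d↔{k,q}
  e↔{b,q}
  k↔{b,d,q}
  q↔{b,d,e,k}

Chromatic number:
  lower bound: {b,e,q} mutually conflict ⇒ χ ≥ 3
  assign b→c1 d→c1 e→c2 k→c2 q→c0 — no edge inside a register ⇒ χ ≤ 3
  χ = 3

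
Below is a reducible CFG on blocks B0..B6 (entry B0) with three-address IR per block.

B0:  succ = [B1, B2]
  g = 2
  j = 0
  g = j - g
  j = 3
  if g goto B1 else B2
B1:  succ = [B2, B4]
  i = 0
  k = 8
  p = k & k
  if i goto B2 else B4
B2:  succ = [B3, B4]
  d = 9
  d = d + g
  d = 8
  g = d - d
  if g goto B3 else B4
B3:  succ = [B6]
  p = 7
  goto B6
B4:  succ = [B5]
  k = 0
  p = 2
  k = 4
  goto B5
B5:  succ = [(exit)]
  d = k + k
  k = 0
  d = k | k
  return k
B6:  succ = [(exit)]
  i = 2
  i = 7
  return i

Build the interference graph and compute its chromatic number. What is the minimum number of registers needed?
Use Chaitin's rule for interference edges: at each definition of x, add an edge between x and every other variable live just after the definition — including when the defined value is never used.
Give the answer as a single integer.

Per-block:
  B0: def={g,j} ue=∅
  B1: def={i,k,p} ue=∅
  B2: def={d,g} ue={g}
  B3: def={p} ue=∅
  B4: def={k,p} ue=∅
  B5: def={d,k} ue={k}
  B6: def={i} ue=∅

Live sets:
  B0: in=∅ out={g}
  B1: in={g} out={g}
  B2: in={g} out=∅
  B3: in=∅ out=∅
  B4: in=∅ out={k}
  B5: in={k} out=∅
  B6: in=∅ out=∅

Interference:
  d: {g,k}
  g: {d,i,j,k,p}
  i: {g,k,p}
  j: {g}
  k: {d,g,i}
  p: {g,i}

Chromatic number:
  clique {d,g,k} ⇒ need ≥ 3
  assign d→R1 g→R0 i→R1 j→R1 k→R2 p→R2 — no edge inside a register ⇒ χ ≤ 3
  χ = 3

Answer: 3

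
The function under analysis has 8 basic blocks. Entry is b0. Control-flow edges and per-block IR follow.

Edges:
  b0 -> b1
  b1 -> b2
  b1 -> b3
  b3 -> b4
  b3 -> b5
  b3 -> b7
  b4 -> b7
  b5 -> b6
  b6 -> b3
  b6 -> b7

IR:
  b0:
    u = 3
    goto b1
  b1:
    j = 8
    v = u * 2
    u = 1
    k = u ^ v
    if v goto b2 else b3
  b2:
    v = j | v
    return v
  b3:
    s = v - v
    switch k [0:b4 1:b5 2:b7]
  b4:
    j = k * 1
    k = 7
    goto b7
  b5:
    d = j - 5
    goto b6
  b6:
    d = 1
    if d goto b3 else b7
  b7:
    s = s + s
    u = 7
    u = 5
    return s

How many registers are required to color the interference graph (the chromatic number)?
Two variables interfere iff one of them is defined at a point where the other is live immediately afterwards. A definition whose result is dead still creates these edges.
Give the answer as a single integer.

def/use:
  b0: def={u} ue=∅
  b1: def={j,k,u,v} ue={u}
  b2: def={v} ue={j,v}
  b3: def={s} ue={k,v}
  b4: def={j,k} ue={k}
  b5: def={d} ue={j}
  b6: def={d} ue=∅
  b7: def={s,u} ue={s}

Live sets:
  b0 li=∅ lo={u}
  b1 li={u} lo={j,k,v}
  b2 li={j,v} lo=∅
  b3 li={j,k,v} lo={j,k,s,v}
  b4 li={k,s} lo={s}
  b5 li={j,k,s,v} lo={j,k,s,v}
  b6 li={j,k,s,v} lo={j,k,s,v}
  b7 li={s} lo=∅

Interfere edges:
  d: {j,k,s,v}
  j: {d,k,s,u,v}
  k: {d,j,s,v}
  s: {d,j,k,u,v}
  u: {j,s,v}
  v: {d,j,k,s,u}

Colouring:
  {d,j,k,s,v} pairwise interfere (5-clique) ⇒ χ ≥ 5
  assign d→r3 j→r0 k→r4 s→r1 u→r3 v→r2 — no edge inside a register ⇒ χ ≤ 5
  χ = 5

Answer: 5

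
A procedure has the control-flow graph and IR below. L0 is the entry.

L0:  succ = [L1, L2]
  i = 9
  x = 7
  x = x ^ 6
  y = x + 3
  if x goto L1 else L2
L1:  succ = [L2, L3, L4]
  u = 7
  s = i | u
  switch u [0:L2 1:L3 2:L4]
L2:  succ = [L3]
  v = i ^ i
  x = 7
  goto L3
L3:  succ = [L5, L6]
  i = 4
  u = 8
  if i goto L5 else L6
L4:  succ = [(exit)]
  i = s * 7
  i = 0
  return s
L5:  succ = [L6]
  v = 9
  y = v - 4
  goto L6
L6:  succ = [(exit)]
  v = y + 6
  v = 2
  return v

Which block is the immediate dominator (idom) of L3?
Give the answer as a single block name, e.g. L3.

Answer: L0

Derivation:
idom tree: L1←L0 L2←L0 L3←L0 L4←L1 L5←L3 L6←L3
Dom at joins:
  L2: preds {L0,L1}: {L0} ∩ {L0,L1} = {L0}; idom=L0
  L3: preds {L1,L2}: {L0,L1} ∩ {L0,L2} = {L0}; idom=L0
  L6: preds {L3,L5}: {L0,L3} ∩ {L0,L3,L5} = {L0,L3}; idom=L3

idom(L3) = L0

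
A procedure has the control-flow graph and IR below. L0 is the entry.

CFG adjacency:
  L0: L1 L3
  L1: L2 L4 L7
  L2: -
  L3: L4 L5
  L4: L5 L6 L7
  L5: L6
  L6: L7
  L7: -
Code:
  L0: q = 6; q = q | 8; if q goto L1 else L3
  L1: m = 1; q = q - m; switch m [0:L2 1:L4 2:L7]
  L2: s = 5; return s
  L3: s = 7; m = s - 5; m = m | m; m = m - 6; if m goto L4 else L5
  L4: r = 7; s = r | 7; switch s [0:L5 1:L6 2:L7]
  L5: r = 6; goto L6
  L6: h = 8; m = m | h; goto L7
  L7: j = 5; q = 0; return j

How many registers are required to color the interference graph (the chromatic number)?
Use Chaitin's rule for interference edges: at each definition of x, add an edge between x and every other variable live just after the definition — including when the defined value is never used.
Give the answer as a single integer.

Answer: 2

Analysis:
def/use:
  L0: {q} / ∅
  L1: {m,q} / {q}
  L2: {s} / ∅
  L3: {m,s} / ∅
  L4: {r,s} / ∅
  L5: {r} / ∅
  L6: {h,m} / {m}
  L7: {j,q} / ∅

Liveness:
  L0: in=∅ out={q}
  L1: in={q} out={m}
  L2: in=∅ out=∅
  L3: in=∅ out={m}
  L4: in={m} out={m}
  L5: in={m} out={m}
  L6: in={m} out=∅
  L7: in=∅ out=∅

Interference:
  h↔{m}
  j↔{q}
  m↔{h,q,r,s}
  q↔{j,m}
  r↔{m}
  s↔{m}

Colouring:
  clique {h,m} ⇒ need ≥ 2
  2-colouring: c0={j,m}  c1={h,q,r,s}
  χ = 2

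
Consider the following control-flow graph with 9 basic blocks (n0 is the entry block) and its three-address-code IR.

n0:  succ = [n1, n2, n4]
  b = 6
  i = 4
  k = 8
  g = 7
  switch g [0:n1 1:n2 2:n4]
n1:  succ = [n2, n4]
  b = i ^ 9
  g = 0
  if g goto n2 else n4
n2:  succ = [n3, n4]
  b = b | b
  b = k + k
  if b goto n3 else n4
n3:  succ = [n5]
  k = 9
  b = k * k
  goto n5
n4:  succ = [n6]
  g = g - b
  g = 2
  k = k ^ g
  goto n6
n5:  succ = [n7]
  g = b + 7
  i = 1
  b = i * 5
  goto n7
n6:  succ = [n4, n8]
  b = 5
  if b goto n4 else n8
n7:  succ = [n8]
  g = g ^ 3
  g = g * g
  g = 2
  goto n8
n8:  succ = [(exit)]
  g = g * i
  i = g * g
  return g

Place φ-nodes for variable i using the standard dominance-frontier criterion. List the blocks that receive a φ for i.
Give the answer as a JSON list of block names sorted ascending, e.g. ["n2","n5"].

idom tree: n1←n0 n2←n0 n3←n2 n4←n0 n5←n3 n6←n4 n7←n5 n8←n0
Dom∩ at merges:
  n2: preds {n0,n1}: {n0} ∩ {n0,n1} = {n0}; idom=n0
  n4: preds {n0,n1,n2,n6}: {n0} ∩ {n0,n1} ∩ {n0,n2} ∩ {n0,n4,n6} = {n0}; idom=n0
  n8: preds {n6,n7}: {n0,n4,n6} ∩ {n0,n2,n3,n5,n7} = {n0}; idom=n0

DF derivation:
  n2←n0: walk · to n0
  n2←n1: walk n1 to n0
  n4←n0: walk · to n0
  n4←n1: walk n1 to n0
  n4←n2: walk n2 to n0
  n4←n6: walk n6→n4 to n0
  n8←n6: walk n6→n4 to n0
  n8←n7: walk n7→n5→n3→n2 to n0
  n0 → ∅
  n1 → {n2,n4}
  n2 → {n4,n8}
  n3 → {n8}
  n4 → {n4,n8}
  n5 → {n8}
  n6 → {n4,n8}
  n7 → {n8}
  n8 → ∅

φ for i: defs {n0,n5,n8}
  DF⁺ = {n8}

Answer: ["n8"]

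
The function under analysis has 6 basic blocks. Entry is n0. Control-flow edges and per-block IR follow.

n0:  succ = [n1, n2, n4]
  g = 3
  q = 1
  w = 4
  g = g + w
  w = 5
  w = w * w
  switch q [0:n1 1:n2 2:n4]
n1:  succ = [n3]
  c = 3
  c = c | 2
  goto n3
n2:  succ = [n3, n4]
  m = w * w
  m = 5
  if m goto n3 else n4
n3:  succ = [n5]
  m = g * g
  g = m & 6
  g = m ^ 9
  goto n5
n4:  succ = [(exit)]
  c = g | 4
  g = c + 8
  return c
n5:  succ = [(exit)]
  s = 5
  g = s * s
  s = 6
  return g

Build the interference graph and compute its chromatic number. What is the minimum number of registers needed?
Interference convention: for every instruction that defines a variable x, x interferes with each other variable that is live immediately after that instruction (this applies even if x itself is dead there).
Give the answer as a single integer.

def/use:
  n0 def {g,q,w} use ∅
  n1 def {c} use ∅
  n2 def {m} use {w}
  n3 def {g,m} use {g}
  n4 def {c,g} use {g}
  n5 def {g,s} use ∅

Live sets:
  live n0: ∅→{g,w}
  live n1: {g}→{g}
  live n2: {g,w}→{g}
  live n3: {g}→∅
  live n4: {g}→∅
  live n5: ∅→∅

Conflict graph:
  c↔{g}
  g↔{c,m,q,s,w}
  m↔{g}
  q↔{g,w}
  s↔{g}
  w↔{g,q}

Colouring:
  lower bound: {g,q,w} mutually conflict ⇒ χ ≥ 3
  assign c→R1 g→R0 m→R1 q→R1 s→R1 w→R2 — no edge inside a register ⇒ χ ≤ 3
  χ = 3

Answer: 3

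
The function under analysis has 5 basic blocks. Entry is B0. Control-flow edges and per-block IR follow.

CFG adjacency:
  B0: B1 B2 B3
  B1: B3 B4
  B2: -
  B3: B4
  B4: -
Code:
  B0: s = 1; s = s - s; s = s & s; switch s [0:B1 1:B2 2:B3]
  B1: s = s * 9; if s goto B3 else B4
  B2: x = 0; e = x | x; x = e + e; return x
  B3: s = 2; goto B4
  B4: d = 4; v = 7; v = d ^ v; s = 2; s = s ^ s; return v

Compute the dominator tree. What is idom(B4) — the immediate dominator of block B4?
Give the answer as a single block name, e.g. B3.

Answer: B0

Analysis:
idom tree: B1←B0 B2←B0 B3←B0 B4←B0
Dom at joins:
  B3: preds {B0,B1}: {B0} ∩ {B0,B1} = {B0}; idom=B0
  B4: preds {B1,B3}: {B0,B1} ∩ {B0,B3} = {B0}; idom=B0

idom(B4) = B0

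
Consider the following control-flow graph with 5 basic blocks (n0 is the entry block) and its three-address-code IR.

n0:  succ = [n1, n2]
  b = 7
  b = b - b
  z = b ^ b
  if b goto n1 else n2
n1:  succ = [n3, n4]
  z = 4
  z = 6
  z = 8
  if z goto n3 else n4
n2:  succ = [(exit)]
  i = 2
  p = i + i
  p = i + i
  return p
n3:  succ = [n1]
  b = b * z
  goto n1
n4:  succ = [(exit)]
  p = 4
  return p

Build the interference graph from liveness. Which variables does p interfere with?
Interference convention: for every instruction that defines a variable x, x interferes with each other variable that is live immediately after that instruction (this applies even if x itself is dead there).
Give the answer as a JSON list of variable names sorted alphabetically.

Answer: ["i"]

Analysis:
def/use:
  n0: {b,z} / ∅
  n1: {z} / ∅
  n2: {i,p} / ∅
  n3: {b} / {b,z}
  n4: {p} / ∅

Liveness:
  n0: in=∅ out={b}
  n1: in={b} out={b,z}
  n2: in=∅ out=∅
  n3: in={b,z} out={b}
  n4: in=∅ out=∅

Interfere edges:
  b↔{z}
  i↔{p}
  p↔{i}
  z↔{b}

N(p) = ["i"]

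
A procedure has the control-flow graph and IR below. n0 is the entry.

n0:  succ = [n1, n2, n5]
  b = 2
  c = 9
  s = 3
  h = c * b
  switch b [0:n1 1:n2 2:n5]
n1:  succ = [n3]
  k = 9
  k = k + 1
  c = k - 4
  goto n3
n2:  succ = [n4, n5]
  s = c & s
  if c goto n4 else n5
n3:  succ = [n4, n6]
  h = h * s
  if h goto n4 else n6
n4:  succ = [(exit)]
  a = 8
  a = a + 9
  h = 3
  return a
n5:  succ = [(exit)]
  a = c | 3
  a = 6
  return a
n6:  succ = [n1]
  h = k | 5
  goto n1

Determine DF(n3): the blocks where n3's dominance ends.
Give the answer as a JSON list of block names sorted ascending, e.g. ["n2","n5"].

idom tree: n1←n0 n2←n0 n3←n1 n4←n0 n5←n0 n6←n3
Join-block Dom:
  n1: preds {n0,n6}: {n0} ∩ {n0,n1,n3,n6} = {n0}; idom=n0
  n4: preds {n2,n3}: {n0,n2} ∩ {n0,n1,n3} = {n0}; idom=n0
  n5: preds {n0,n2}: {n0} ∩ {n0,n2} = {n0}; idom=n0

Frontier:
  n1←n0: walk · to n0
  n1←n6: walk n6→n3→n1 to n0
  n4←n2: walk n2 to n0
  n4←n3: walk n3→n1 to n0
  n5←n0: walk · to n0
  n5←n2: walk n2 to n0
  DF(n0)=∅
  DF(n1)={n1,n4}
  DF(n2)={n4,n5}
  DF(n3)={n1,n4}
  DF(n4)=∅
  DF(n5)=∅
  DF(n6)={n1}

DF(n3) = ["n1", "n4"]

Answer: ["n1", "n4"]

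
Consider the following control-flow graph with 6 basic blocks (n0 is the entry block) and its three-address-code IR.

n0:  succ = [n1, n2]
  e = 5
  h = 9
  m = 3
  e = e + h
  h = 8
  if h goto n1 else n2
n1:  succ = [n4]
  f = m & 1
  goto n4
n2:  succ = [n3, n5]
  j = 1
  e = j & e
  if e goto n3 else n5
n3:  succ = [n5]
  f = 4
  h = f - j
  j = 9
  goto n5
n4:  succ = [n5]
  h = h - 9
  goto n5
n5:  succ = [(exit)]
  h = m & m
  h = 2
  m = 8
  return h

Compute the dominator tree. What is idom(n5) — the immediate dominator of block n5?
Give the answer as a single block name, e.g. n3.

Answer: n0

Analysis:
idom tree: n1←n0 n2←n0 n3←n2 n4←n1 n5←n0
Dom at joins:
  n5: preds {n2,n3,n4}: {n0,n2} ∩ {n0,n2,n3} ∩ {n0,n1,n4} = {n0}; idom=n0

idom(n5) = n0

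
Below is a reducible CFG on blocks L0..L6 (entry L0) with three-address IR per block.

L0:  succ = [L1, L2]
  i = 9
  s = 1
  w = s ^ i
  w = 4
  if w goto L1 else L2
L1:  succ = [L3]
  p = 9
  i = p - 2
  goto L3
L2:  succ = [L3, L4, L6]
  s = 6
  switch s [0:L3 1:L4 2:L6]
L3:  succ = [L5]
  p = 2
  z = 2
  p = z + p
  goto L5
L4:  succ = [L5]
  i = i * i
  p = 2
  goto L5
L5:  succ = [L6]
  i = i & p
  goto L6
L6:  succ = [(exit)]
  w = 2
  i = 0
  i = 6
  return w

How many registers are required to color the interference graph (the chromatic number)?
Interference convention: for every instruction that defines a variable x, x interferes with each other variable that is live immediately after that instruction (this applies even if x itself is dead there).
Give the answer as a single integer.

Answer: 3

Working:
def/use:
  L0 def {i,s,w} use ∅
  L1 def {i,p} use ∅
  L2 def {s} use ∅
  L3 def {p,z} use ∅
  L4 def {i,p} use {i}
  L5 def {i} use {i,p}
  L6 def {i,w} use ∅

Liveness:
  L0: in=∅ out={i}
  L1: in=∅ out={i}
  L2: in={i} out={i}
  L3: in={i} out={i,p}
  L4: in={i} out={i,p}
  L5: in={i,p} out=∅
  L6: in=∅ out=∅

Interference:
  i↔{p,s,w,z}
  p↔{i,z}
  s↔{i}
  w↔{i}
  z↔{i,p}

Colouring:
  {i,p,z} pairwise interfere (3-clique) ⇒ χ ≥ 3
  assign i→r0 p→r1 s→r1 w→r1 z→r2 — no edge inside a register ⇒ χ ≤ 3
  χ = 3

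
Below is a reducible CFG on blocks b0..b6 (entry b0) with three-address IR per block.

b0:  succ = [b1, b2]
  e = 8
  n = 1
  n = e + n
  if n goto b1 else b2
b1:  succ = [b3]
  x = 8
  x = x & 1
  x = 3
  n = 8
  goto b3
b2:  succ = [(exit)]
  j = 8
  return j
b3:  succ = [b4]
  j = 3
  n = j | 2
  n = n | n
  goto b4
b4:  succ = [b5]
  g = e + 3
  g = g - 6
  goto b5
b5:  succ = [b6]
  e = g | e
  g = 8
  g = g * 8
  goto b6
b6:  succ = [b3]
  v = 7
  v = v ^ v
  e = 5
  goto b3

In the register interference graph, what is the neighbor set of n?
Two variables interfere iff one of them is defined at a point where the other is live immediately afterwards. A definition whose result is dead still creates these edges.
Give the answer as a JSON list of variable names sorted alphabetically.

Answer: ["e"]

Analysis:
def/use:
  b0: {e,n} / ∅
  b1: {n,x} / ∅
  b2: {j} / ∅
  b3: {j,n} / ∅
  b4: {g} / {e}
  b5: {e,g} / {e,g}
  b6: {e,v} / ∅

Liveness:
  b0: in=∅ out={e}
  b1: in={e} out={e}
  b2: in=∅ out=∅
  b3: in={e} out={e}
  b4: in={e} out={e,g}
  b5: in={e,g} out=∅
  b6: in=∅ out={e}

Conflict graph:
  e↔{g,j,n,x}
  g↔{e}
  j↔{e}
  n↔{e}
  v↔∅
  x↔{e}

N(n) = ["e"]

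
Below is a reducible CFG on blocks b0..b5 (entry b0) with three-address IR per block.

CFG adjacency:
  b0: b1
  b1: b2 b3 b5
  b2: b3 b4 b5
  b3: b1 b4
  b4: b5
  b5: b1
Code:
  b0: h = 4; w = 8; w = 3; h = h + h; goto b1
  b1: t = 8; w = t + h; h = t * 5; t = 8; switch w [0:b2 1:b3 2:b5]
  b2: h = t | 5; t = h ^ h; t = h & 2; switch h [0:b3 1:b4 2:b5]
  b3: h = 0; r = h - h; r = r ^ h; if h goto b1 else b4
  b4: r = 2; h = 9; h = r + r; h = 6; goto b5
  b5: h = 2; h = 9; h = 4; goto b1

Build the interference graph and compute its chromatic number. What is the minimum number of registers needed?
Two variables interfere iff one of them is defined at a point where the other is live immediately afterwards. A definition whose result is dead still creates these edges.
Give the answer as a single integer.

Per-block:
  b0: {h,w} / ∅
  b1: {h,t,w} / {h}
  b2: {h,t} / {t}
  b3: {h,r} / ∅
  b4: {h,r} / ∅
  b5: {h} / ∅

Liveness:
  b0 li=∅ lo={h}
  b1 li={h} lo={t}
  b2 li={t} lo=∅
  b3 li=∅ lo={h}
  b4 li=∅ lo=∅
  b5 li=∅ lo={h}

Interference:
  h↔{r,t,w}
  r↔{h}
  t↔{h,w}
  w↔{h,t}

Chromatic number:
  clique {h,t,w} ⇒ need ≥ 3
  3-colouring: r0={h}  r1={r,t}  r2={w}
  χ = 3

Answer: 3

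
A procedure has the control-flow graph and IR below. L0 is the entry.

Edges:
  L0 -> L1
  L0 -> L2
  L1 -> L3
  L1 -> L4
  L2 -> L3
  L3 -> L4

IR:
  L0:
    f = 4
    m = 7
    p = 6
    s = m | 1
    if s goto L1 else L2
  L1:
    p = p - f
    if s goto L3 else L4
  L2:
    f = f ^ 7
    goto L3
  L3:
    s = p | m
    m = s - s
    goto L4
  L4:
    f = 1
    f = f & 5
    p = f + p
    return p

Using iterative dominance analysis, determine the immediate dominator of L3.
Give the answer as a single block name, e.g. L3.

idom tree: L1←L0 L2←L0 L3←L0 L4←L0
Dom∩ at merges:
  L3: preds {L1,L2}: {L0,L1} ∩ {L0,L2} = {L0}; idom=L0
  L4: preds {L1,L3}: {L0,L1} ∩ {L0,L3} = {L0}; idom=L0

idom(L3) = L0

Answer: L0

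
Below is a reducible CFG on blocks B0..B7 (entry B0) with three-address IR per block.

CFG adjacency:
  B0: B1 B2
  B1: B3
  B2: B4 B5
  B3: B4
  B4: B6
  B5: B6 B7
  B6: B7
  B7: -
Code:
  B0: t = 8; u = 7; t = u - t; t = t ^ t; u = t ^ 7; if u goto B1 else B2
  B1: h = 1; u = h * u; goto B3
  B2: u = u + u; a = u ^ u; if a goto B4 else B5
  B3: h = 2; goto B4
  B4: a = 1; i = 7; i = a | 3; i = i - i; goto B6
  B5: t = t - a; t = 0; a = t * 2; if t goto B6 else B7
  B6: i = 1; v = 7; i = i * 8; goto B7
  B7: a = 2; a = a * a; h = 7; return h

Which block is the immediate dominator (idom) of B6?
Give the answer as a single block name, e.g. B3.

Answer: B0

Working:
idom tree: B1←B0 B2←B0 B3←B1 B4←B0 B5←B2 B6←B0 B7←B0
Dom∩ at merges:
  B4: preds {B2,B3}: {B0,B2} ∩ {B0,B1,B3} = {B0}; idom=B0
  B6: preds {B4,B5}: {B0,B4} ∩ {B0,B2,B5} = {B0}; idom=B0
  B7: preds {B5,B6}: {B0,B2,B5} ∩ {B0,B6} = {B0}; idom=B0

idom(B6) = B0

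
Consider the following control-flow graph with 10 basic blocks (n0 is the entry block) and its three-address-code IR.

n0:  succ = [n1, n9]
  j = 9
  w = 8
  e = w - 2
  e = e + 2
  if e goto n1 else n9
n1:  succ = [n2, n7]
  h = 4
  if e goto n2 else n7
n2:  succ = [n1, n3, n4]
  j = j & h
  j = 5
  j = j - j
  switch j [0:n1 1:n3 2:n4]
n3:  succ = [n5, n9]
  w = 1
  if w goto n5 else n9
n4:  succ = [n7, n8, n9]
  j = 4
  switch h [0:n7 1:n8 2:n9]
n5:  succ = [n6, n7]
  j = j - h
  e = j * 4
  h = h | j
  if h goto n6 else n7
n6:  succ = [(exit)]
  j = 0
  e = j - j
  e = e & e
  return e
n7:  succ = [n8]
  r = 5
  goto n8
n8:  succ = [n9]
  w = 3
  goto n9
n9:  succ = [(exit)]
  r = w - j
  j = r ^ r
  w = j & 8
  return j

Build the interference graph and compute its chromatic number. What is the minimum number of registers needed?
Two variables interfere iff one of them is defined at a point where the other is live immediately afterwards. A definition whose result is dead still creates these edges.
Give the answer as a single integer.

def/use:
  n0: def={e,j,w} ue=∅
  n1: def={h} ue={e}
  n2: def={j} ue={h,j}
  n3: def={w} ue=∅
  n4: def={j} ue={h}
  n5: def={e,h,j} ue={h,j}
  n6: def={e,j} ue=∅
  n7: def={r} ue=∅
  n8: def={w} ue=∅
  n9: def={j,r,w} ue={j,w}

Live sets:
  live n0: ∅→{e,j,w}
  live n1: {e,j,w}→{e,h,j,w}
  live n2: {e,h,j,w}→{e,h,j,w}
  live n3: {h,j}→{h,j,w}
  live n4: {h,w}→{j,w}
  live n5: {h,j}→{j}
  live n6: ∅→∅
  live n7: {j}→{j}
  live n8: {j}→{j,w}
  live n9: {j,w}→∅

Interference:
  e — {h,j,w}
  h — {e,j,w}
  j — {e,h,r,w}
  r — {j}
  w — {e,h,j}

Colouring:
  {e,h,j,w} pairwise interfere (4-clique) ⇒ χ ≥ 4
  assign e→r1 h→r2 j→r0 r→r1 w→r3 — no edge inside a register ⇒ χ ≤ 4
  χ = 4

Answer: 4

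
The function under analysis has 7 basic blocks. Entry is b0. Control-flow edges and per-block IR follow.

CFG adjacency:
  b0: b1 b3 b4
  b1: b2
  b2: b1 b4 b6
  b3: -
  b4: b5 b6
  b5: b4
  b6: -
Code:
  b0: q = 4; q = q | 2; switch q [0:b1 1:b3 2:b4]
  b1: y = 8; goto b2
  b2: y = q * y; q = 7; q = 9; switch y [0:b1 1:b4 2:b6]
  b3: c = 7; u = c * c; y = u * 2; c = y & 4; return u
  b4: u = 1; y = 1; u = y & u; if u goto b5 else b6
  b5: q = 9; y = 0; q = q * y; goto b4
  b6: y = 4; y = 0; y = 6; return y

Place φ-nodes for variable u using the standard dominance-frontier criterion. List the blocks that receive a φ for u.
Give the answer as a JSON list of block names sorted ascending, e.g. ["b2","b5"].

idom tree: b1←b0 b2←b1 b3←b0 b4←b0 b5←b4 b6←b0
Dom∩ at merges:
  b1: preds {b0,b2}: {b0} ∩ {b0,b1,b2} = {b0}; idom=b0
  b4: preds {b0,b2,b5}: {b0} ∩ {b0,b1,b2} ∩ {b0,b4,b5} = {b0}; idom=b0
  b6: preds {b2,b4}: {b0,b1,b2} ∩ {b0,b4} = {b0}; idom=b0

DF derivation:
  b1←b0: walk · to b0
  b1←b2: walk b2→b1 to b0
  b4←b0: walk · to b0
  b4←b2: walk b2→b1 to b0
  b4←b5: walk b5→b4 to b0
  b6←b2: walk b2→b1 to b0
  b6←b4: walk b4 to b0
  DF(b0)=∅
  DF(b1)={b1,b4,b6}
  DF(b2)={b1,b4,b6}
  DF(b3)=∅
  DF(b4)={b4,b6}
  DF(b5)={b4}
  DF(b6)=∅

φ for u: defs {b3,b4}
  DF⁺ = {b4,b6}

Answer: ["b4", "b6"]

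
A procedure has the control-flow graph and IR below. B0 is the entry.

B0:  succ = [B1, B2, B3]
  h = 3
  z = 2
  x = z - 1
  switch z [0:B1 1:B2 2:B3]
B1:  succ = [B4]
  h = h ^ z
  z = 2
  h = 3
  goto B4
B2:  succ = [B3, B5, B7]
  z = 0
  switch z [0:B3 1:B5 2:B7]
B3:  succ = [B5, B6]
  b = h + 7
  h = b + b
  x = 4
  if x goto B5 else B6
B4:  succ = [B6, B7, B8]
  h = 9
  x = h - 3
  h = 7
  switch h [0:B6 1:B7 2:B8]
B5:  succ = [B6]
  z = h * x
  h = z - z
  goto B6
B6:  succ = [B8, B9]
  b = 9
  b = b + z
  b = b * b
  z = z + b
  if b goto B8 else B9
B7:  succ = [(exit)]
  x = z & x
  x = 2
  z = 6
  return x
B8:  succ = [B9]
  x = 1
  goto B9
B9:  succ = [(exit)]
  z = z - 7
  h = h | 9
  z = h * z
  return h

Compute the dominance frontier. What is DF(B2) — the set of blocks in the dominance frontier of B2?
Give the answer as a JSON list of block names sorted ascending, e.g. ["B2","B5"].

idom tree: B1←B0 B2←B0 B3←B0 B4←B1 B5←B0 B6←B0 B7←B0 B8←B0 B9←B0
Join-block Dom:
  B3: preds {B0,B2}: {B0} ∩ {B0,B2} = {B0}; idom=B0
  B5: preds {B2,B3}: {B0,B2} ∩ {B0,B3} = {B0}; idom=B0
  B6: preds {B3,B4,B5}: {B0,B3} ∩ {B0,B1,B4} ∩ {B0,B5} = {B0}; idom=B0
  B7: preds {B2,B4}: {B0,B2} ∩ {B0,B1,B4} = {B0}; idom=B0
  B8: preds {B4,B6}: {B0,B1,B4} ∩ {B0,B6} = {B0}; idom=B0
  B9: preds {B6,B8}: {B0,B6} ∩ {B0,B8} = {B0}; idom=B0

DF derivation:
  join B3 pred B0: · stop@B0
  join B3 pred B2: B2 stop@B0
  join B5 pred B2: B2 stop@B0
  join B5 pred B3: B3 stop@B0
  join B6 pred B3: B3 stop@B0
  join B6 pred B4: B4→B1 stop@B0
  join B6 pred B5: B5 stop@B0
  join B7 pred B2: B2 stop@B0
  join B7 pred B4: B4→B1 stop@B0
  join B8 pred B4: B4→B1 stop@B0
  join B8 pred B6: B6 stop@B0
  join B9 pred B6: B6 stop@B0
  join B9 pred B8: B8 stop@B0
  DF(B0)=∅
  DF(B1)={B6,B7,B8}
  DF(B2)={B3,B5,B7}
  DF(B3)={B5,B6}
  DF(B4)={B6,B7,B8}
  DF(B5)={B6}
  DF(B6)={B8,B9}
  DF(B7)=∅
  DF(B8)={B9}
  DF(B9)=∅

DF(B2) = ["B3", "B5", "B7"]

Answer: ["B3", "B5", "B7"]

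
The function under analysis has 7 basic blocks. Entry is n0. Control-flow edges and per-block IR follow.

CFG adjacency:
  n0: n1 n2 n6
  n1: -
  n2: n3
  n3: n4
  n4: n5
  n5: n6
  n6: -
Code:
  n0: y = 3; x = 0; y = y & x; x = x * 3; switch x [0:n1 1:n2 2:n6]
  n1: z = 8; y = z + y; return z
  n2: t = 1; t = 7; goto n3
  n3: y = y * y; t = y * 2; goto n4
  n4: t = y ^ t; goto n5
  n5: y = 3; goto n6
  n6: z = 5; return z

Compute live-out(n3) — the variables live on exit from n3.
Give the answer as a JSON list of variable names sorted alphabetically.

Block summaries:
  n0: {x,y} / ∅
  n1: {y,z} / {y}
  n2: {t} / ∅
  n3: {t,y} / {y}
  n4: {t} / {t,y}
  n5: {y} / ∅
  n6: {z} / ∅

Liveness:
  n0: in=∅ out={y}
  n1: in={y} out=∅
  n2: in={y} out={y}
  n3: in={y} out={t,y}
  n4: in={t,y} out=∅
  n5: in=∅ out=∅
  n6: in=∅ out=∅

live-out(n3) = ["t", "y"]

Answer: ["t", "y"]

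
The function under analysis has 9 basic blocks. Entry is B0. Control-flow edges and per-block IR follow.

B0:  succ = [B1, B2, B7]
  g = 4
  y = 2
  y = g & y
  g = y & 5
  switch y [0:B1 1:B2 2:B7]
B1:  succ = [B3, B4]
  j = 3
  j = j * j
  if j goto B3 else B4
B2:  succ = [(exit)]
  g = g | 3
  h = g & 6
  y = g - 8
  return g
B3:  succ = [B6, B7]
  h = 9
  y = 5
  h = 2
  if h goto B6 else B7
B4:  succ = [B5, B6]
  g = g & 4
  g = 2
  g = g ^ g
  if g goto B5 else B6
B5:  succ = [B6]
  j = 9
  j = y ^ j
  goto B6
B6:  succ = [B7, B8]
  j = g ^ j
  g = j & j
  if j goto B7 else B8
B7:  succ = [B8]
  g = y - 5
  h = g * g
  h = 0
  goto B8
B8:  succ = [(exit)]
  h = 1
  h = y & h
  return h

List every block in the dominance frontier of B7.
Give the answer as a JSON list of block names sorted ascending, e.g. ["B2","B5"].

idom tree: B1←B0 B2←B0 B3←B1 B4←B1 B5←B4 B6←B1 B7←B0 B8←B0
Dom∩ at merges:
  B6: preds {B3,B4,B5}: {B0,B1,B3} ∩ {B0,B1,B4} ∩ {B0,B1,B4,B5} = {B0,B1}; idom=B1
  B7: preds {B0,B3,B6}: {B0} ∩ {B0,B1,B3} ∩ {B0,B1,B6} = {B0}; idom=B0
  B8: preds {B6,B7}: {B0,B1,B6} ∩ {B0,B7} = {B0}; idom=B0

Frontier:
  B6←B3: walk B3 to B1
  B6←B4: walk B4 to B1
  B6←B5: walk B5→B4 to B1
  B7←B0: walk · to B0
  B7←B3: walk B3→B1 to B0
  B7←B6: walk B6→B1 to B0
  B8←B6: walk B6→B1 to B0
  B8←B7: walk B7 to B0
  DF(B0)=∅
  DF(B1)={B7,B8}
  DF(B2)=∅
  DF(B3)={B6,B7}
  DF(B4)={B6}
  DF(B5)={B6}
  DF(B6)={B7,B8}
  DF(B7)={B8}
  DF(B8)=∅

DF(B7) = ["B8"]

Answer: ["B8"]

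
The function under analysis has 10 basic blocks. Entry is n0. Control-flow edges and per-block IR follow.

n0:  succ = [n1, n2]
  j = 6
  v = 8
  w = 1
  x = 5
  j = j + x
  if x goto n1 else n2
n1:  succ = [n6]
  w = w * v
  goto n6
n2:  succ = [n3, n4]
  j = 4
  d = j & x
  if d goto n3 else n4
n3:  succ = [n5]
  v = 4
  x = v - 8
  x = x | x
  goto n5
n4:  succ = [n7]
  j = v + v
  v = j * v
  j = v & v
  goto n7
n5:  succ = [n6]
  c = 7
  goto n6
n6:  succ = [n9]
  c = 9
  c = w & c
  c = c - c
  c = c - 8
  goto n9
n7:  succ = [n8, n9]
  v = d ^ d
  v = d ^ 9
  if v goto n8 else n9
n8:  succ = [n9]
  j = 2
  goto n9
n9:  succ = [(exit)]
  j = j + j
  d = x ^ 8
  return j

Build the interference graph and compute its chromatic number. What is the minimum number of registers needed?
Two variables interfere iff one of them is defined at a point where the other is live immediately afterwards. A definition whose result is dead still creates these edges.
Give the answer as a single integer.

Answer: 5

Derivation:
def/use:
  n0: {j,v,w,x} / ∅
  n1: {w} / {v,w}
  n2: {d,j} / {x}
  n3: {v,x} / ∅
  n4: {j,v} / {v}
  n5: {c} / ∅
  n6: {c} / {w}
  n7: {v} / {d}
  n8: {j} / ∅
  n9: {d,j} / {j,x}

Backward fixpoint:
  live n0: ∅→{j,v,w,x}
  live n1: {j,v,w,x}→{j,w,x}
  live n2: {v,w,x}→{d,j,v,w,x}
  live n3: {j,w}→{j,w,x}
  live n4: {d,v,x}→{d,j,x}
  live n5: {j,w,x}→{j,w,x}
  live n6: {j,w,x}→{j,x}
  live n7: {d,j,x}→{j,x}
  live n8: {x}→{j,x}
  live n9: {j,x}→∅

Interfere edges:
  c: {j,w,x}
  d: {j,v,w,x}
  j: {c,d,v,w,x}
  v: {d,j,w,x}
  w: {c,d,j,v,x}
  x: {c,d,j,v,w}

Chromatic number:
  lower bound: {d,j,v,w,x} mutually conflict ⇒ χ ≥ 5
  assign c→r3 d→r3 j→r0 v→r4 w→r1 x→r2 — no edge inside a register ⇒ χ ≤ 5
  χ = 5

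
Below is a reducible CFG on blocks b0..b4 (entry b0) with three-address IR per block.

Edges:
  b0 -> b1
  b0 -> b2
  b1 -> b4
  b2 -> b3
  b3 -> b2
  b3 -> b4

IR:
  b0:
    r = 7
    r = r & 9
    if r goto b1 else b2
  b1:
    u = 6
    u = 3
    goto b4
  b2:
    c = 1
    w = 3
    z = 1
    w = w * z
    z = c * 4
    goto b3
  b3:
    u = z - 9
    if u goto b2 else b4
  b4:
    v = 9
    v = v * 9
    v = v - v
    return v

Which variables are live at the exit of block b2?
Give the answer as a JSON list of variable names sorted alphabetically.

def/use:
  b0 def {r} use ∅
  b1 def {u} use ∅
  b2 def {c,w,z} use ∅
  b3 def {u} use {z}
  b4 def {v} use ∅

Liveness:
  b0: in=∅ out=∅
  b1: in=∅ out=∅
  b2: in=∅ out={z}
  b3: in={z} out=∅
  b4: in=∅ out=∅

live-out(b2) = ["z"]

Answer: ["z"]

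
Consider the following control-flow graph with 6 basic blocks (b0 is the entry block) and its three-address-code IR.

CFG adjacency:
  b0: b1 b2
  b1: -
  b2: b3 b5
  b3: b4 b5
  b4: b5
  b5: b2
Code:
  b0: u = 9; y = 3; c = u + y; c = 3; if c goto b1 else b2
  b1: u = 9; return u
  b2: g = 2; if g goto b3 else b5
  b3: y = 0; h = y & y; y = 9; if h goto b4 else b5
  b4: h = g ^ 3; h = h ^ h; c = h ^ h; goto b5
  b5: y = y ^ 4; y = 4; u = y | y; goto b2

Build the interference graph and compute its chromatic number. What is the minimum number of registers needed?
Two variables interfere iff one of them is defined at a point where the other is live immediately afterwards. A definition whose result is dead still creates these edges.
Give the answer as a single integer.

Answer: 3

Working:
def/use:
  b0 def {c,u,y} use ∅
  b1 def {u} use ∅
  b2 def {g} use ∅
  b3 def {h,y} use ∅
  b4 def {c,h} use {g}
  b5 def {u,y} use {y}

Live sets:
  b0: in=∅ out={y}
  b1: in=∅ out=∅
  b2: in={y} out={g,y}
  b3: in={g} out={g,y}
  b4: in={g,y} out={y}
  b5: in={y} out={y}

Interference:
  c: {y}
  g: {h,y}
  h: {g,y}
  u: {y}
  y: {c,g,h,u}

Colouring:
  {g,h,y} pairwise interfere (3-clique) ⇒ χ ≥ 3
  assign c→r1 g→r1 h→r2 u→r1 y→r0 — no edge inside a register ⇒ χ ≤ 3
  χ = 3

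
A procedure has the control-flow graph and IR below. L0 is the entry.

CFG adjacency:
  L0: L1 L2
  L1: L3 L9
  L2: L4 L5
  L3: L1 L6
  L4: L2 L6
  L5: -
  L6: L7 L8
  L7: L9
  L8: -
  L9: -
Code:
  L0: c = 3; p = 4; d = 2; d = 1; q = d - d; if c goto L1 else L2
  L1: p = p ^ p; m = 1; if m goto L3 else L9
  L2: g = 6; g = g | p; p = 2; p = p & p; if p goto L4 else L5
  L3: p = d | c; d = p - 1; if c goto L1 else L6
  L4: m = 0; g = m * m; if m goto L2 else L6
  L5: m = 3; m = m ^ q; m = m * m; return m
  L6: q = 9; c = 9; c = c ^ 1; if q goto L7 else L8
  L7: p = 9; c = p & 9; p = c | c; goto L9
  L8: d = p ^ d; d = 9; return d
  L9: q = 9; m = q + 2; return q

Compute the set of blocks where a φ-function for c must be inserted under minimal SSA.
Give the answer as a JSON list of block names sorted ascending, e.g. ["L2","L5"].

Answer: ["L9"]

Derivation:
idom tree: L1←L0 L2←L0 L3←L1 L4←L2 L5←L2 L6←L0 L7←L6 L8←L6 L9←L0
Dom∩ at merges:
  L1: preds {L0,L3}: {L0} ∩ {L0,L1,L3} = {L0}; idom=L0
  L2: preds {L0,L4}: {L0} ∩ {L0,L2,L4} = {L0}; idom=L0
  L6: preds {L3,L4}: {L0,L1,L3} ∩ {L0,L2,L4} = {L0}; idom=L0
  L9: preds {L1,L7}: {L0,L1} ∩ {L0,L6,L7} = {L0}; idom=L0

Frontier:
  L1←L0: walk · to L0
  L1←L3: walk L3→L1 to L0
  L2←L0: walk · to L0
  L2←L4: walk L4→L2 to L0
  L6←L3: walk L3→L1 to L0
  L6←L4: walk L4→L2 to L0
  L9←L1: walk L1 to L0
  L9←L7: walk L7→L6 to L0
  L0 → ∅
  L1 → {L1,L6,L9}
  L2 → {L2,L6}
  L3 → {L1,L6}
  L4 → {L2,L6}
  L5 → ∅
  L6 → {L9}
  L7 → {L9}
  L8 → ∅
  L9 → ∅

φ for c: defs {L0,L6,L7}
  DF⁺ = {L9}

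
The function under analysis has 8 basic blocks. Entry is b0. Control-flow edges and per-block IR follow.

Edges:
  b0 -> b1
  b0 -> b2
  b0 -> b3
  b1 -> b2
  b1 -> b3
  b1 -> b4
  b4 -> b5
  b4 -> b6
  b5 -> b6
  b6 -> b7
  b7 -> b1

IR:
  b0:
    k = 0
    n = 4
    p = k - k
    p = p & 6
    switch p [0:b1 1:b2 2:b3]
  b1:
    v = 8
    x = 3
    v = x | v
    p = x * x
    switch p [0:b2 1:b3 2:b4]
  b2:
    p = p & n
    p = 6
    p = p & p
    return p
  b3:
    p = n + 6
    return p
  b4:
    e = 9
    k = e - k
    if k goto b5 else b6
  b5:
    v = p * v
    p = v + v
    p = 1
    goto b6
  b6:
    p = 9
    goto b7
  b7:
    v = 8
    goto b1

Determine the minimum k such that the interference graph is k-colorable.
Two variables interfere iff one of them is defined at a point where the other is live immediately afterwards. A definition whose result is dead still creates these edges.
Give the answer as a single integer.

Answer: 5

Working:
Per-block:
  b0: {k,n,p} / ∅
  b1: {p,v,x} / ∅
  b2: {p} / {n,p}
  b3: {p} / {n}
  b4: {e,k} / {k}
  b5: {p,v} / {p,v}
  b6: {p} / ∅
  b7: {v} / ∅

Backward fixpoint:
  b0 li=∅ lo={k,n,p}
  b1 li={k,n} lo={k,n,p,v}
  b2 li={n,p} lo=∅
  b3 li={n} lo=∅
  b4 li={k,n,p,v} lo={k,n,p,v}
  b5 li={k,n,p,v} lo={k,n}
  b6 li={k,n} lo={k,n}
  b7 li={k,n} lo={k,n}

Interfere edges:
  e: {k,n,p,v}
  k: {e,n,p,v,x}
  n: {e,k,p,v,x}
  p: {e,k,n,v}
  v: {e,k,n,p,x}
  x: {k,n,v}

Colouring:
  {e,k,n,p,v} pairwise interfere (5-clique) ⇒ χ ≥ 5
  assign e→c3 k→c0 n→c1 p→c4 v→c2 x→c3 — no edge inside a register ⇒ χ ≤ 5
  χ = 5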